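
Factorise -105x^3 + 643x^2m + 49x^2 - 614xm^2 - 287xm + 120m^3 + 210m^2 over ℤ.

-(15x - 4m - 7)(x - 5m)(7x - 6m)

Group: 7x(-15x^2 + 79xm + 7x - 20m^2 - 35m) - 6m(-15x^2 + 79xm + 7x - 20m^2 - 35m); both groups contain (-15x^2 + 79xm + 7x - 20m^2 - 35m), so (7x - 6m) is a factor with cofactor -15x^2 + 79xm + 7x - 20m^2 - 35m.
The cofactor groups again: -15x^2 + 79xm + 7x - 20m^2 - 35m = -x(15x - 4m - 7) + 5m(15x - 4m - 7); both groups contain (15x - 4m - 7), giving -(x - 5m)(15x - 4m - 7).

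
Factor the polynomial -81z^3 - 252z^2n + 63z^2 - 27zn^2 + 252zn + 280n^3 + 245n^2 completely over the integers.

Group: 9z(-9z^2 - 36zn - 35n^2) + (-8n - 7)(-9z^2 - 36zn - 35n^2); both groups contain (-9z^2 - 36zn - 35n^2), so (9z - 8n - 7) is a factor with cofactor -9z^2 - 36zn - 35n^2.
The cofactor groups again: -9z^2 - 36zn - 35n^2 = -3z(3z + 7n) - 5n(3z + 7n); both groups contain (3z + 7n), giving -(3z + 5n)(3z + 7n).

-(9z - 8n - 7)(3z + 5n)(3z + 7n)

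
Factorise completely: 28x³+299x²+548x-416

(4x+13)(7x-4)(x+8)

Testing divisors of the constant over divisors of the leading coefficient, x = -8 is a root, so (x+8) divides it; the quotient is 28x²+75x-52.
The remaining quadratic factors as (4x+13)(7x-4).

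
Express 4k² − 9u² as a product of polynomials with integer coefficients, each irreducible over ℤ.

−(3u − 2k)(3u + 2k)

Recognize a difference of squares with the parts 2k and 3u.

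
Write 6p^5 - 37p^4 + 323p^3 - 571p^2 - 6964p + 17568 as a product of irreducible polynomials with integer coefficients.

By the rational root theorem, p = 9/2 is a root, so (2p - 9) divides it; the quotient is 3p^4 - 5p^3 + 139p^2 + 340p - 1952.
Then p = 8/3 is a root, giving the factor (3p - 8) and quotient p^3 + p^2 + 49p + 244.
Then p = -4 is a root, so (p + 4) divides it; the quotient is p^2 - 3p + 61.
The quadratic p^2 - 3p + 61 has discriminant -235 < 0 and is irreducible over ℤ.

(2p - 9)(3p - 8)(p + 4)(p^2 - 3p + 61)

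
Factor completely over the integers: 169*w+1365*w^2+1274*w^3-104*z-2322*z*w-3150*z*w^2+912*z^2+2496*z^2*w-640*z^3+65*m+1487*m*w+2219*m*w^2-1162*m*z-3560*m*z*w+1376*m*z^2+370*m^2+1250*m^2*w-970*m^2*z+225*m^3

Group: 9*m*(25*m^2-80*m*z+100*m*w+5*m+64*z^2-160*z*w-8*z+91*w^2+13*w) + (-10*z+14*w+13)*(25*m^2-80*m*z+100*m*w+5*m+64*z^2-160*z*w-8*z+91*w^2+13*w); both groups contain (25*m^2-80*m*z+100*m*w+5*m+64*z^2-160*z*w-8*z+91*w^2+13*w), so (9*m-10*z+14*w+13) is a factor with cofactor 25*m^2-80*m*z+100*m*w+5*m+64*z^2-160*z*w-8*z+91*w^2+13*w.
The cofactor groups again: 25*m^2-80*m*z+100*m*w+5*m+64*z^2-160*z*w-8*z+91*w^2+13*w = 5*m*(5*m-8*z+7*w+1) + (-8*z+13*w)*(5*m-8*z+7*w+1); both groups contain (5*m-8*z+7*w+1), giving (5*m-8*z+13*w)*(5*m-8*z+7*w+1).

(5*m-8*z+13*w)*(5*m-8*z+7*w+1)*(9*m-10*z+14*w+13)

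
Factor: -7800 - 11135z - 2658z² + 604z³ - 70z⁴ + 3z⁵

By the rational root theorem, z = -1 is a root, giving the factor (z + 1) and quotient 3z⁴ - 73z³ + 677z² - 3335z - 7800.
Then z = -5/3 is a root, giving the factor (3z + 5) and quotient z³ - 26z² + 269z - 1560.
Then z = 15 is a root, so (z - 15) is a factor; dividing leaves z² - 11z + 104.
The quadratic z² - 11z + 104 has discriminant -295 < 0 and is irreducible over ℤ.

(3z + 5)(z + 1)(z - 15)(z² - 11z + 104)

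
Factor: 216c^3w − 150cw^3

Pull out the common factor 6cw; 36c^2 − 25w^2 is a difference of squares.

6cw(6c + 5w)(6c − 5w)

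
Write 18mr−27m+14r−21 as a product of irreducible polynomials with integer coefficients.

Group as (18mr−27m) + (14r−21) = 9m(2r−3) + 7(2r−3).
Both groups share the factor (2r−3).

(2r−3)(9m+7)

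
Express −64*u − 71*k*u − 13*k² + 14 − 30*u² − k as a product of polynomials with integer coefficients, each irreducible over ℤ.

−(13*k + 6*u + 14)*(k + 5*u − 1)

Group: −13*k*(k + 5*u − 1) + (−6*u − 14)*(k + 5*u − 1); both groups contain (k + 5*u − 1).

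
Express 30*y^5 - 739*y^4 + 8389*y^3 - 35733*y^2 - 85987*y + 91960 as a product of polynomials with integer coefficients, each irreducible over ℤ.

(5*y + 11)*(6*y - 5)*(y - 11)*(y^2 - 15*y + 152)

Testing divisors of the constant over divisors of the leading coefficient, y = 11 is a root, giving the factor (y - 11) and quotient 30*y^4 - 409*y^3 + 3890*y^2 + 7057*y - 8360.
Next, y = -11/5 is a root, so (5*y + 11) divides it; the quotient is 6*y^3 - 95*y^2 + 987*y - 760.
Next, y = 5/6 is a root, so (6*y - 5) divides it; the quotient is y^2 - 15*y + 152.
The quadratic y^2 - 15*y + 152 has discriminant -383 < 0 and is irreducible over ℤ.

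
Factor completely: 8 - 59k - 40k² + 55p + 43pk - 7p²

Group: -p(7p - 8k + 1) + (5k + 8)(7p - 8k + 1); both groups contain (7p - 8k + 1).

-(p - 5k - 8)(7p - 8k + 1)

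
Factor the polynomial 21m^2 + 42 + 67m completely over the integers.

(3m + 7)(7m + 6)

Need a pair with product 21·42 = 882 and sum 67: that's 18 and 49.
Split the middle term: 21m^2 + 18m + 49m + 42 = 3m(7m + 6) + 7(7m + 6).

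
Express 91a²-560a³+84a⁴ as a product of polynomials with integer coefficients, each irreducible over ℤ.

Pull out the common factor 7a², then factor the remaining trinomial.

7a²(2a-13)(6a-1)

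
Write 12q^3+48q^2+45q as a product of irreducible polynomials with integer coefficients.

3q(2q+3)(2q+5)

Pull out the common factor 3q, then factor the remaining trinomial.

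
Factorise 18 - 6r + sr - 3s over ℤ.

(r - 3)(s - 6)

Group as (sr - 3s) + (-6r + 18) = s(r - 3) - 6(r - 3).
Both groups share the factor (r - 3).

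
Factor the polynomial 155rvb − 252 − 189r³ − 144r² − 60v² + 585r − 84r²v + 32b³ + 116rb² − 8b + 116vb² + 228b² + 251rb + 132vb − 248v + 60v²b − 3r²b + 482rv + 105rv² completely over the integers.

−(9r − 5v − 8b − 9)(7r + 4b − 4)(3r + 3v + b + 7)

Group: 3r(−63r² + 35rv + 20rb + 99r + 20vb − 20v + 32b² + 4b − 36) + (3v + b + 7)(−63r² + 35rv + 20rb + 99r + 20vb − 20v + 32b² + 4b − 36); both groups contain (−63r² + 35rv + 20rb + 99r + 20vb − 20v + 32b² + 4b − 36), so (3r + 3v + b + 7) is a factor with cofactor −63r² + 35rv + 20rb + 99r + 20vb − 20v + 32b² + 4b − 36.
The cofactor groups again: −63r² + 35rv + 20rb + 99r + 20vb − 20v + 32b² + 4b − 36 = −9r(7r + 4b − 4) + (5v + 8b + 9)(7r + 4b − 4); both groups contain (7r + 4b − 4), giving −(9r − 5v − 8b − 9)(7r + 4b − 4).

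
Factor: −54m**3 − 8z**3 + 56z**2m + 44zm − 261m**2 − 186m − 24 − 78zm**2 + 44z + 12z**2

−(2z − 6m − 1)(2z − 9m − 6)(2z + m + 4)

Group: 2z(−4z**2 + 16zm + 4z + 9m**2 + 42m + 24) + (−6m − 1)(−4z**2 + 16zm + 4z + 9m**2 + 42m + 24); both groups contain (−4z**2 + 16zm + 4z + 9m**2 + 42m + 24), so (2z − 6m − 1) is a factor with cofactor −4z**2 + 16zm + 4z + 9m**2 + 42m + 24.
The cofactor groups again: −4z**2 + 16zm + 4z + 9m**2 + 42m + 24 = −2z(2z + m + 4) + (9m + 6)(2z + m + 4); both groups contain (2z + m + 4), giving −(2z − 9m − 6)(2z + m + 4).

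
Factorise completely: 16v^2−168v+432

8(2v−9)(v−6)

Pull out the common factor 8, then factor the remaining trinomial.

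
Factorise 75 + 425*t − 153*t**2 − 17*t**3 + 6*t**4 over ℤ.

Trying the rational-root candidates, t = 3 is a root, giving the factor (t − 3) and quotient 6*t**3 + t**2 − 150*t − 25.
Continuing, t = −1/6 is a root, so (6*t + 1) divides it; the quotient is t**2 − 25.
The remaining quadratic factors as (t + 5)(t − 5).

(6*t + 1)*(t + 5)*(t − 3)*(t − 5)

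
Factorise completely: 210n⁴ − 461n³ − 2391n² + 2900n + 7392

(2n − 7)(3n − 8)(5n + 12)(7n + 11)

Testing divisors of the constant over divisors of the leading coefficient, n = −12/5 is a root, so (5n + 12) divides it; the quotient is 42n³ − 193n² − 15n + 616.
Next, n = −11/7 is a root, so (7n + 11) divides it; the quotient is 6n² − 37n + 56.
The remaining quadratic factors as (3n − 8)(2n − 7).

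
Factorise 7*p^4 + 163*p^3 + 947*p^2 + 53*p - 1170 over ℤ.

(7*p + 9)*(p + 10)*(p + 13)*(p - 1)

Among the possible rational roots, p = -13 is a root, giving the factor (p + 13) and quotient 7*p^3 + 72*p^2 + 11*p - 90.
Continuing, p = -9/7 is a root, so (7*p + 9) divides it; the quotient is p^2 + 9*p - 10.
The remaining quadratic factors as (p + 10)(p - 1).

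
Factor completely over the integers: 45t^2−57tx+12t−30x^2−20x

Group: 15t(3t−5x) + (6x+4)(3t−5x); both groups contain (3t−5x).

(15t+6x+4)(3t−5x)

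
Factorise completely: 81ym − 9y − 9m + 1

Group as (81ym − 9y) + (−9m + 1) = 9y(9m − 1) − (9m − 1).
Both groups share the factor (9m − 1).

(9m − 1)(9y − 1)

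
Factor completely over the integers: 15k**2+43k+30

Need a pair with product 15·30 = 450 and sum 43: that's 25 and 18.
Split the middle term: 15k**2+25k + 18k+30 = 5k(3k+5) + 6(3k+5).

(3k+5)(5k+6)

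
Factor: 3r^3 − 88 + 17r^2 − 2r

Among the possible rational roots, r = −11/3 is a root, so (3r + 11) divides it; the quotient is r^2 + 2r − 8.
The remaining quadratic factors as (r − 2)(r + 4).

(3r + 11)(r + 4)(r − 2)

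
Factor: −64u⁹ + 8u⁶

Pull out the common factor 8u⁶, leaving −8u³ + 1.
Recognize a difference of cubes with the parts 1 and 2u.

−8u⁶(2u − 1)(4u² + 2u + 1)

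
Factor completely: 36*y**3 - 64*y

4*y*(3*y + 4)*(3*y - 4)

Pull out the common factor 4*y; 9*y**2 - 16 is a difference of squares.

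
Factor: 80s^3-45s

5s(4s+3)(4s-3)

Factor out 5s, leaving 16s^2-9, which is a difference of two squares.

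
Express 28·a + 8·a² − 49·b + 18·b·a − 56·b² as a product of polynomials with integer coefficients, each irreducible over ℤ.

Group: −7·b·(8·b + 2·a + 7) + 4·a·(8·b + 2·a + 7); both groups contain (8·b + 2·a + 7).

−(7·b − 4·a)·(8·b + 2·a + 7)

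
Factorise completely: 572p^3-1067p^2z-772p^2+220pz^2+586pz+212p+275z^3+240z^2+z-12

(11p-11z-3)(13p+5z-1)(4p-5z-4)

Group: 13p(44p^2-99pz-56p+55z^2+59z+12) + (5z-1)(44p^2-99pz-56p+55z^2+59z+12); both groups contain (44p^2-99pz-56p+55z^2+59z+12), so (13p+5z-1) is a factor with cofactor 44p^2-99pz-56p+55z^2+59z+12.
The cofactor groups again: 44p^2-99pz-56p+55z^2+59z+12 = 11p(4p-5z-4) + (-11z-3)(4p-5z-4); both groups contain (4p-5z-4), giving (11p-11z-3)(4p-5z-4).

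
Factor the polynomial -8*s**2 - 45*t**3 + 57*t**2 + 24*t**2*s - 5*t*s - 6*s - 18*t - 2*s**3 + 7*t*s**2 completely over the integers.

-(3*t - 2*s - 2)*(5*t - s - 3)*(3*t + s)

Group: 3*t*(-15*t**2 - 2*t*s + 9*t + s**2 + 3*s) + (-2*s - 2)*(-15*t**2 - 2*t*s + 9*t + s**2 + 3*s); both groups contain (-15*t**2 - 2*t*s + 9*t + s**2 + 3*s), so (3*t - 2*s - 2) is a factor with cofactor -15*t**2 - 2*t*s + 9*t + s**2 + 3*s.
The cofactor groups again: -15*t**2 - 2*t*s + 9*t + s**2 + 3*s = -5*t*(3*t + s) + (s + 3)*(3*t + s); both groups contain (3*t + s), giving -(5*t - s - 3)*(3*t + s).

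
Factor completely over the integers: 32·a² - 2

2·(4·a + 1)·(4·a - 1)

Factor out 2, leaving 16·a² - 1, which is a difference of two squares.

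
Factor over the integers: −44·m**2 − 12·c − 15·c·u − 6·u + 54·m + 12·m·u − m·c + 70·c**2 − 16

−(4·m − 5·c − 2)·(11·m + 14·c − 3·u − 8)

Group: −11·m·(4·m − 5·c − 2) + (−14·c + 3·u + 8)·(4·m − 5·c − 2); both groups contain (4·m − 5·c − 2).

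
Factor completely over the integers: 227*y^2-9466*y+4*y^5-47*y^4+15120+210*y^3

(4*y-7)*(y+5)*(y-8)*(y^2-7*y+54)

Testing divisors of the constant over divisors of the leading coefficient, y = 7/4 is a root, giving the factor (4*y-7) and quotient y^4-10*y^3+35*y^2+118*y-2160.
Then y = -5 is a root, so (y+5) is a factor; dividing leaves y^3-15*y^2+110*y-432.
Next, y = 8 is a root, so (y-8) is a factor; dividing leaves y^2-7*y+54.
The quadratic y^2-7*y+54 has discriminant -167 < 0 and is irreducible over ℤ.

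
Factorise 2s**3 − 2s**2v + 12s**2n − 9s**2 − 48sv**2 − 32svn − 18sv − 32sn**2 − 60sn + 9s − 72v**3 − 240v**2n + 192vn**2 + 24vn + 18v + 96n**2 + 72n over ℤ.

Group: s(2s**2 + 10sv + 12sn − 3s + 12v**2 + 40vn − 6v − 32n**2 − 24n) + (−6v − 3)(2s**2 + 10sv + 12sn − 3s + 12v**2 + 40vn − 6v − 32n**2 − 24n); both groups contain (2s**2 + 10sv + 12sn − 3s + 12v**2 + 40vn − 6v − 32n**2 − 24n), so (s − 6v − 3) is a factor with cofactor 2s**2 + 10sv + 12sn − 3s + 12v**2 + 40vn − 6v − 32n**2 − 24n.
The cofactor groups again: 2s**2 + 10sv + 12sn − 3s + 12v**2 + 40vn − 6v − 32n**2 − 24n = s(2s + 6v − 4n − 3) + (2v + 8n)(2s + 6v − 4n − 3); both groups contain (2s + 6v − 4n − 3), giving (s + 2v + 8n)(2s + 6v − 4n − 3).

(2s + 6v − 4n − 3)(s + 2v + 8n)(s − 6v − 3)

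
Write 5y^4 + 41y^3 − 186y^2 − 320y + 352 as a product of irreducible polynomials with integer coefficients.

(5y − 4)(y + 11)(y + 2)(y − 4)

Trying the rational-root candidates, y = 4/5 is a root, so (5y − 4) is a factor; dividing leaves y^3 + 9y^2 − 30y − 88.
Next, y = −11 is a root, giving the factor (y + 11) and quotient y^2 − 2y − 8.
The remaining quadratic factors as (y − 4)(y + 2).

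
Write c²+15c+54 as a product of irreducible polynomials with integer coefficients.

(c+6)(c+9)

Two integers with product 54 and sum 15 are 6 and 9.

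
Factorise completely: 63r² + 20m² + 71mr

(4m + 7r)(5m + 9r)

Group: 5m(4m + 7r) + 9r(4m + 7r); both groups contain (4m + 7r).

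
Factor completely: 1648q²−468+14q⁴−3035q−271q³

Testing divisors of the constant over divisors of the leading coefficient, q = 13/2 is a root, giving the factor (2q−13) and quotient 7q³−90q²+239q+36.
Then q = −1/7 is a root, so (7q+1) divides it; the quotient is q²−13q+36.
The remaining quadratic factors as (q−4)(q−9).

(2q−13)(7q+1)(q−4)(q−9)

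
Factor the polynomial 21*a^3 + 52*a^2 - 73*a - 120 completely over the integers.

By the rational root theorem, a = -8/7 is a root, so (7*a + 8) is a factor; dividing leaves 3*a^2 + 4*a - 15.
The remaining quadratic factors as (a + 3)(3*a - 5).

(3*a - 5)*(7*a + 8)*(a + 3)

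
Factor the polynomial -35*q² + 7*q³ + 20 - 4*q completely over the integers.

Group as (7*q³ - 4*q) + (-35*q² + 20) = q*(7*q² - 4) - 5*(7*q² - 4).
Both groups share the factor (7*q² - 4).

(q - 5)*(7*q² - 4)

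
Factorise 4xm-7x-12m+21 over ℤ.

Group as (4xm-7x) + (-12m+21) = x(4m-7) - 3(4m-7).
Both groups share the factor (4m-7).

(4m-7)(x-3)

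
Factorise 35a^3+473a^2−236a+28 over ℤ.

(5a−1)(7a−2)(a+14)

Trying the rational-root candidates, a = 2/7 is a root, so (7a−2) divides it; the quotient is 5a^2+69a−14.
The remaining quadratic factors as (5a−1)(a+14).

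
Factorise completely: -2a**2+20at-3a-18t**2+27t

-(2a-2t+3)(a-9t)

Group: -2a(a-9t) + (2t-3)(a-9t); both groups contain (a-9t).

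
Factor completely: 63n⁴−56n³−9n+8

(9n−8)(7n³−1)

Group as (63n⁴−9n) + (−56n³+8) = 9n(7n³−1) − 8(7n³−1).
Both groups share the factor (7n³−1).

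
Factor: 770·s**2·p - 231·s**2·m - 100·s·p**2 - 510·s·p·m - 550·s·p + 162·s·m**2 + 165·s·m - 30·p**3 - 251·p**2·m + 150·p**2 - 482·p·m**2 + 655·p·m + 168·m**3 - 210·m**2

Group: 10·p·(77·s**2 - 10·s·p - 54·s·m - 55·s - 3·p**2 - 26·p·m + 15·p - 56·m**2 + 70·m) - 3·m·(77·s**2 - 10·s·p - 54·s·m - 55·s - 3·p**2 - 26·p·m + 15·p - 56·m**2 + 70·m); both groups contain (77·s**2 - 10·s·p - 54·s·m - 55·s - 3·p**2 - 26·p·m + 15·p - 56·m**2 + 70·m), so (10·p - 3·m) is a factor with cofactor 77·s**2 - 10·s·p - 54·s·m - 55·s - 3·p**2 - 26·p·m + 15·p - 56·m**2 + 70·m.
The cofactor groups again: 77·s**2 - 10·s·p - 54·s·m - 55·s - 3·p**2 - 26·p·m + 15·p - 56·m**2 + 70·m = 11·s·(7·s + p + 4·m - 5) + (-3·p - 14·m)·(7·s + p + 4·m - 5); both groups contain (7·s + p + 4·m - 5), giving (11·s - 3·p - 14·m)·(7·s + p + 4·m - 5).

(11·s - 3·p - 14·m)·(10·p - 3·m)·(7·s + p + 4·m - 5)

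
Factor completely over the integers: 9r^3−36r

9r(r+2)(r−2)

Factor out 9r, leaving r^2−4, which is a difference of two squares.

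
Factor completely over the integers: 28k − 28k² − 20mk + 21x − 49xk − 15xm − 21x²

−(3x + 4k)(7x + 5m + 7k − 7)

Group: −7x(3x + 4k) + (−5m − 7k + 7)(3x + 4k); both groups contain (3x + 4k).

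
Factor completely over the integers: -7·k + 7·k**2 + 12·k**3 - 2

Testing divisors of the constant over divisors of the leading coefficient, k = -1/4 is a root, so (4·k + 1) divides it; the quotient is 3·k**2 + k - 2.
The remaining quadratic factors as (3·k - 2)(k + 1).

(3·k - 2)·(4·k + 1)·(k + 1)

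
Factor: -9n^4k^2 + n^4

Pull out the common factor n^4, leaving -9k^2 + 1.
Recognize a difference of squares with the parts 1 and 3k.

-n^4(3k + 1)(3k - 1)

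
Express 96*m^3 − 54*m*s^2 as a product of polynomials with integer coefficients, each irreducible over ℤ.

6*m*(4*m + 3*s)*(4*m − 3*s)

Every term has a factor of 6*m. Then 16*m^2 − 9*s^2 = (4*m)² − (3*s)².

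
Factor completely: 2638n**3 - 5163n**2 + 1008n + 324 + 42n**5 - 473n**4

(6n + 1)(7n - 3)(n - 3)(n**2 - 8n + 36)

By the rational root theorem, n = 3/7 is a root, so (7n - 3) divides it; the quotient is 6n**4 - 65n**3 + 349n**2 - 588n - 108.
Continuing, n = -1/6 is a root, so (6n + 1) is a factor; dividing leaves n**3 - 11n**2 + 60n - 108.
Continuing, n = 3 is a root, giving the factor (n - 3) and quotient n**2 - 8n + 36.
The quadratic n**2 - 8n + 36 has discriminant -80 < 0 and is irreducible over ℤ.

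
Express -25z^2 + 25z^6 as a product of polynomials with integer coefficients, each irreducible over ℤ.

25z^2(z + 1)(z - 1)(z^2 + 1)

Factor out 25z^2 first: what remains is z^4 - 1.
Recognize a difference of squares with the parts z^2 and 1.
z^2 - 1 is again a difference of squares: (z - 1)(z + 1).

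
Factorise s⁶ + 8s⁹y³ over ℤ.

Every term has a factor of s⁶; factoring it out leaves 8s³y³ + 1.
Recognize a sum of cubes with the parts 1 and 2sy.

s⁶(2sy + 1)(4s²y² - 2sy + 1)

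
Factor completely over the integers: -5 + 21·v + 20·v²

(4·v + 5)·(5·v - 1)

Need a pair with product 20·(-5) = -100 and sum 21: that's -4 and 25.
Split the middle term: 20·v² - 4·v + 25·v - 5 = 4·v·(5·v - 1) + 5·(5·v - 1).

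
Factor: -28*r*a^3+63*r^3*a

Every term has a factor of 7*r*a. Then 9*r^2-4*a^2 = (3*r)² − (2*a)².

7*a*r*(3*r-2*a)*(3*r+2*a)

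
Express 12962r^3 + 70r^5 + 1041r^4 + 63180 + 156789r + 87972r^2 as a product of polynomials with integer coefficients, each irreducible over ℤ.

Trying the rational-root candidates, r = -4/7 is a root, so (7r + 4) is a factor; dividing leaves 10r^4 + 143r^3 + 1770r^2 + 11556r + 15795.
Then r = -9/5 is a root, so (5r + 9) is a factor; dividing leaves 2r^3 + 25r^2 + 309r + 1755.
Then r = -15/2 is a root, giving the factor (2r + 15) and quotient r^2 + 5r + 117.
The quadratic r^2 + 5r + 117 has discriminant -443 < 0 and is irreducible over ℤ.

(2r + 15)(5r + 9)(7r + 4)(r^2 + 5r + 117)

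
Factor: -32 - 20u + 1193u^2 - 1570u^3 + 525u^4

(3u - 4)(5u - 1)(5u - 8)(7u + 1)

By the rational root theorem, u = -1/7 is a root, so (7u + 1) divides it; the quotient is 75u^3 - 235u^2 + 204u - 32.
Continuing, u = 8/5 is a root, giving the factor (5u - 8) and quotient 15u^2 - 23u + 4.
The remaining quadratic factors as (5u - 1)(3u - 4).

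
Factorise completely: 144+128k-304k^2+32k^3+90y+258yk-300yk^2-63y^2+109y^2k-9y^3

Group: 9y(-y^2+12yk-6y-32k^2+16k+16) + (-k+9)(-y^2+12yk-6y-32k^2+16k+16); both groups contain (-y^2+12yk-6y-32k^2+16k+16), so (9y-k+9) is a factor with cofactor -y^2+12yk-6y-32k^2+16k+16.
The cofactor groups again: -y^2+12yk-6y-32k^2+16k+16 = -y(y-4k-2) + (8k-8)(y-4k-2); both groups contain (y-4k-2), giving -(y-8k+8)(y-4k-2).

-(y-4k-2)(y-8k+8)(9y-k+9)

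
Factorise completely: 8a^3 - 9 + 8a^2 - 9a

Group as (8a^3 - 9a) + (8a^2 - 9) = a(8a^2 - 9) + (8a^2 - 9).
Both groups share the factor (8a^2 - 9).

(a + 1)(8a^2 - 9)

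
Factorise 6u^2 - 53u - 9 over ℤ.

Need a pair with product 6·(-9) = -54 and sum -53: that's -54 and 1.
Split the middle term: 6u^2 - 54u + u - 9 = 6u(u - 9) + (u - 9).

(6u + 1)(u - 9)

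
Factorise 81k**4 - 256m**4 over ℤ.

(3k + 4m)(3k - 4m)(9k**2 + 16m**2)

(3k)⁴ − (4m)⁴ = ((3k)² − (4m)²)((3k)² + (4m)²); the first factor splits again, the second (9k**2 + 16m**2) is irreducible.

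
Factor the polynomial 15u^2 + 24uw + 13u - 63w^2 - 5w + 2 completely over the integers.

(3u + 9w + 2)(5u - 7w + 1)

Group: 3u(5u - 7w + 1) + (9w + 2)(5u - 7w + 1); both groups contain (5u - 7w + 1).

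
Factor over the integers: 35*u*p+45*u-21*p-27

Group as (35*u*p+45*u) + (-21*p-27) = 5*u*(7*p+9) - 3*(7*p+9).
Both groups share the factor (7*p+9).

(5*u-3)*(7*p+9)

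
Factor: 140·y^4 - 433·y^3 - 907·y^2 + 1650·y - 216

(4·y + 9)·(5·y - 6)·(7·y - 1)·(y - 4)

Among the possible rational roots, y = 4 is a root, so (y - 4) is a factor; dividing leaves 140·y^3 + 127·y^2 - 399·y + 54.
Next, y = 1/7 is a root, so (7·y - 1) divides it; the quotient is 20·y^2 + 21·y - 54.
The remaining quadratic factors as (4·y + 9)(5·y - 6).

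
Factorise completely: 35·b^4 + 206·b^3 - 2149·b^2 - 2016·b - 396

Testing divisors of the constant over divisors of the leading coefficient, b = -3/5 is a root, giving the factor (5·b + 3) and quotient 7·b^3 + 37·b^2 - 452·b - 132.
Then b = -11 is a root, giving the factor (b + 11) and quotient 7·b^2 - 40·b - 12.
The remaining quadratic factors as (7·b + 2)(b - 6).

(5·b + 3)·(7·b + 2)·(b + 11)·(b - 6)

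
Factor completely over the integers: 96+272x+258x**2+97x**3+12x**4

Trying the rational-root candidates, x = -3/4 is a root, giving the factor (4x+3) and quotient 3x**3+22x**2+48x+32.
Continuing, x = -2 is a root, so (x+2) is a factor; dividing leaves 3x**2+16x+16.
The remaining quadratic factors as (3x+4)(x+4).

(3x+4)(4x+3)(x+2)(x+4)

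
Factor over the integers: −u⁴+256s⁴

(4s)⁴ − (u)⁴ = ((4s)² − (u)²)((4s)² + (u)²); the first factor splits again, the second (16s²+u²) is irreducible.

(4s+u)(4s−u)(16s²+u²)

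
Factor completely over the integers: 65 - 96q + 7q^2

Need a pair with product 7·65 = 455 and sum -96: that's -91 and -5.
Split the middle term: 7q^2 - 91q - 5q + 65 = 7q(q - 13) - 5(q - 13).

(7q - 5)(q - 13)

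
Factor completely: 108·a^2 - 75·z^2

Every term has a factor of 3. Then 36·a^2 - 25·z^2 = (6·a)² − (5·z)².

3·(6·a + 5·z)·(6·a - 5·z)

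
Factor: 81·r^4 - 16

Write as (9·r^2)² − (4)², then factor 9·r^2 - 4 once more.

(3·r + 2)·(3·r - 2)·(9·r^2 + 4)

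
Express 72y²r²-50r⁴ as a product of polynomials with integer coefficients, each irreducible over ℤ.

2r²(6y-5r)(6y+5r)

Pull out the common factor 2r²; 36y²-25r² is a difference of squares.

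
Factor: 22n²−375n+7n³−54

(7n+1)(n+9)(n−6)

Testing divisors of the constant over divisors of the leading coefficient, n = 6 is a root, giving the factor (n−6) and quotient 7n²+64n+9.
The remaining quadratic factors as (n+9)(7n+1).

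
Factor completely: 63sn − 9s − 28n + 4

(7n − 1)(9s − 4)

Group as (63sn − 9s) + (−28n + 4) = 9s(7n − 1) − 4(7n − 1).
Both groups share the factor (7n − 1).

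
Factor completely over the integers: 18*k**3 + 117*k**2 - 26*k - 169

(2*k + 13)*(9*k**2 - 13)

Group as (18*k**3 - 26*k) + (117*k**2 - 169) = 2*k*(9*k**2 - 13) + 13*(9*k**2 - 13).
Both groups share the factor (9*k**2 - 13).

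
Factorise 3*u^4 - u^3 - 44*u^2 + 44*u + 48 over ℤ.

Trying the rational-root candidates, u = 2 is a root, giving the factor (u - 2) and quotient 3*u^3 + 5*u^2 - 34*u - 24.
Next, u = 3 is a root, so (u - 3) is a factor; dividing leaves 3*u^2 + 14*u + 8.
The remaining quadratic factors as (3*u + 2)(u + 4).

(3*u + 2)*(u + 4)*(u - 2)*(u - 3)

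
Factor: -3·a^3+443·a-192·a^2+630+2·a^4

(2·a-7)·(a+1)·(a+10)·(a-9)

Testing divisors of the constant over divisors of the leading coefficient, a = -1 is a root, so (a+1) is a factor; dividing leaves 2·a^3-5·a^2-187·a+630.
Continuing, a = 7/2 is a root, giving the factor (2·a-7) and quotient a^2+a-90.
The remaining quadratic factors as (a-9)(a+10).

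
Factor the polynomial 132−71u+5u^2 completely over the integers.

Need a pair with product 5·132 = 660 and sum −71: that's −60 and −11.
Split the middle term: 5u^2−60u − 11u+132 = 5u(u−12) − 11(u−12).

(5u−11)(u−12)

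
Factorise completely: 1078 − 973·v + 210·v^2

Pull out the common factor 7, then factor the remaining trinomial.

7·(5·v − 14)·(6·v − 11)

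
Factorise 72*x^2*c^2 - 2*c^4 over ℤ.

Factor out 2*c^2, leaving 36*x^2 - c^2, which is a difference of two squares.

2*c^2*(6*x - c)*(6*x + c)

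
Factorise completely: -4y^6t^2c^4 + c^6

-c^4(2y^3t - c)(2y^3t + c)

Pull out the common factor c^4, leaving -4y^6t^2 + c^2.
Recognize a difference of squares with the parts c and 2y^3t.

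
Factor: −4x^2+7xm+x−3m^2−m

Group: −4x(x−m) + (3m+1)(x−m); both groups contain (x−m).

−(4x−3m−1)(x−m)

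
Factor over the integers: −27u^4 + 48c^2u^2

3u^2(4c + 3u)(4c − 3u)

Pull out the common factor 3u^2; 16c^2 − 9u^2 is a difference of squares.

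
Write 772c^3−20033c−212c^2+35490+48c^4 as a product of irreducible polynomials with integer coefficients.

(2c+15)(4c−13)(6c−13)(c+14)

Among the possible rational roots, c = 13/4 is a root, so (4c−13) divides it; the quotient is 12c^3+232c^2+701c−2730.
Next, c = −14 is a root, so (c+14) is a factor; dividing leaves 12c^2+64c−195.
The remaining quadratic factors as (6c−13)(2c+15).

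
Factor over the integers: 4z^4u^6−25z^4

Every term has a factor of z^4; factoring it out leaves 4u^6−25.
Recognize a difference of squares with the parts 2u^3 and 5.

z^4(2u^3+5)(2u^3−5)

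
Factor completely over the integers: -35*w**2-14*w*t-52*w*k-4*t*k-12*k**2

Group: -7*w*(5*w+2*t+6*k) - 2*k*(5*w+2*t+6*k); both groups contain (5*w+2*t+6*k).

-(7*w+2*k)*(5*w+2*t+6*k)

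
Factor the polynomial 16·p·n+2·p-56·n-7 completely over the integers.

(2·p-7)·(8·n+1)

Group as (16·p·n+2·p) + (-56·n-7) = 2·p·(8·n+1) - 7·(8·n+1).
Both groups share the factor (8·n+1).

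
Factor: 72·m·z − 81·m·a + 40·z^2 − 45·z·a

Group: 9·m·(8·z − 9·a) + 5·z·(8·z − 9·a); both groups contain (8·z − 9·a).

(8·z − 9·a)·(9·m + 5·z)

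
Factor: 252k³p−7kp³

7kp(6k+p)(6k−p)

Pull out the common factor 7kp; 36k²−p² is a difference of squares.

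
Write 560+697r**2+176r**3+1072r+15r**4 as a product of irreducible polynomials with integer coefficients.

(3r+4)(5r+7)(r+4)(r+5)

Among the possible rational roots, r = -4/3 is a root, so (3r+4) divides it; the quotient is 5r**3+52r**2+163r+140.
Continuing, r = -7/5 is a root, so (5r+7) divides it; the quotient is r**2+9r+20.
The remaining quadratic factors as (r+4)(r+5).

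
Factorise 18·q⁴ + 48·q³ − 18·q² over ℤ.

6·q²·(3·q − 1)·(q + 3)

Pull out the common factor 6·q², then factor the remaining trinomial.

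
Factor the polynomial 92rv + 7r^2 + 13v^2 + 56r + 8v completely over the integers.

(7r + v)(r + 13v + 8)

Group: 7r(r + 13v + 8) + v(r + 13v + 8); both groups contain (r + 13v + 8).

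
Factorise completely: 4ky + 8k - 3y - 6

Group as (4ky + 8k) + (-3y - 6) = 4k(y + 2) - 3(y + 2).
Both groups share the factor (y + 2).

(4k - 3)(y + 2)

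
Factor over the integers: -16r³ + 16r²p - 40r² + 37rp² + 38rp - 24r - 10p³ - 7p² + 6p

-(r - 2p + 1)(4r - p)(4r + 5p + 6)

Group: r(-16r² - 16rp - 24r + 5p² + 6p) + (-2p + 1)(-16r² - 16rp - 24r + 5p² + 6p); both groups contain (-16r² - 16rp - 24r + 5p² + 6p), so (r - 2p + 1) is a factor with cofactor -16r² - 16rp - 24r + 5p² + 6p.
The cofactor groups again: -16r² - 16rp - 24r + 5p² + 6p = -4r(4r + 5p + 6) + p(4r + 5p + 6); both groups contain (4r + 5p + 6), giving -(4r - p)(4r + 5p + 6).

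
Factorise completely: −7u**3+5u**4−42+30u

(5u−7)(u**3+6)

Group as (5u**4+30u) + (−7u**3−42) = 5u(u**3+6) − 7(u**3+6).
Both groups share the factor (u**3+6).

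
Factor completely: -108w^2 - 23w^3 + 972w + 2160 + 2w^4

(2w - 15)(w + 2)(w + 6)(w - 12)

Among the possible rational roots, w = -2 is a root, giving the factor (w + 2) and quotient 2w^3 - 27w^2 - 54w + 1080.
Next, w = 15/2 is a root, giving the factor (2w - 15) and quotient w^2 - 6w - 72.
The remaining quadratic factors as (w - 12)(w + 6).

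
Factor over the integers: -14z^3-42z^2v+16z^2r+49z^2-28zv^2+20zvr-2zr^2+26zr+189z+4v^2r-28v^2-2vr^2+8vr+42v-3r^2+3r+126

Group: 7z(-2z^2-6zv+2zr+9z-4v^2+2vr+6v+3r+18) + (-r+7)(-2z^2-6zv+2zr+9z-4v^2+2vr+6v+3r+18); both groups contain (-2z^2-6zv+2zr+9z-4v^2+2vr+6v+3r+18), so (7z-r+7) is a factor with cofactor -2z^2-6zv+2zr+9z-4v^2+2vr+6v+3r+18.
The cofactor groups again: -2z^2-6zv+2zr+9z-4v^2+2vr+6v+3r+18 = -2z(z+2v-r-6) + (-2v-3)(z+2v-r-6); both groups contain (z+2v-r-6), giving -(2z+2v+3)(z+2v-r-6).

-(z+2v-r-6)(7z-r+7)(2z+2v+3)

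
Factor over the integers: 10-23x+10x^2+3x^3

By the rational root theorem, x = 1 is a root, so (x-1) is a factor; dividing leaves 3x^2+13x-10.
The remaining quadratic factors as (x+5)(3x-2).

(3x-2)(x+5)(x-1)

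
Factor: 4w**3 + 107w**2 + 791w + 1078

(4w + 7)(w + 11)(w + 14)

Trying the rational-root candidates, w = -14 is a root, so (w + 14) is a factor; dividing leaves 4w**2 + 51w + 77.
The remaining quadratic factors as (w + 11)(4w + 7).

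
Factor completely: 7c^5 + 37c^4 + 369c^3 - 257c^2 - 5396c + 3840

By the rational root theorem, c = 5/7 is a root, so (7c - 5) is a factor; dividing leaves c^4 + 6c^3 + 57c^2 + 4c - 768.
Continuing, c = 3 is a root, so (c - 3) is a factor; dividing leaves c^3 + 9c^2 + 84c + 256.
Continuing, c = -4 is a root, giving the factor (c + 4) and quotient c^2 + 5c + 64.
The quadratic c^2 + 5c + 64 has discriminant -231 < 0 and is irreducible over ℤ.

(7c - 5)(c + 4)(c - 3)(c^2 + 5c + 64)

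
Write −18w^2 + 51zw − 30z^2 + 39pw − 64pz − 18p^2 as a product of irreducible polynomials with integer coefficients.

−(2p + 6z − 3w)(9p + 5z − 6w)

Group: −2p(9p + 5z − 6w) + (−6z + 3w)(9p + 5z − 6w); both groups contain (9p + 5z − 6w).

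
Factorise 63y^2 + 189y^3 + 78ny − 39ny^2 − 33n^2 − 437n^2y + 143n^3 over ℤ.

(11n + 7y)(13n − 9y − 3)(n − 3y)

Group: n(143n^2 − 8ny − 33n − 63y^2 − 21y) − 3y(143n^2 − 8ny − 33n − 63y^2 − 21y); both groups contain (143n^2 − 8ny − 33n − 63y^2 − 21y), so (n − 3y) is a factor with cofactor 143n^2 − 8ny − 33n − 63y^2 − 21y.
The cofactor groups again: 143n^2 − 8ny − 33n − 63y^2 − 21y = 13n(11n + 7y) + (−9y − 3)(11n + 7y); both groups contain (11n + 7y), giving (13n − 9y − 3)(11n + 7y).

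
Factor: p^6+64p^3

p^3(p+4)(p^2−4p+16)

Factor out p^3 first: what remains is p^3+64.
Recognize a sum of cubes with the parts 4 and p.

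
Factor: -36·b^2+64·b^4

Factor out 4·b^2, leaving 16·b^2-9, which is a difference of two squares.

4·b^2·(4·b+3)·(4·b-3)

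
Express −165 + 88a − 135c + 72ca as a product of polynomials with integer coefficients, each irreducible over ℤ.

Group as (72ca − 135c) + (88a − 165) = 9c(8a − 15) + 11(8a − 15).
Both groups share the factor (8a − 15).

(8a − 15)(9c + 11)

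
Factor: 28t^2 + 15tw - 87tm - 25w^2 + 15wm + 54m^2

Group: 4t(7t - 5w - 6m) + (5w - 9m)(7t - 5w - 6m); both groups contain (7t - 5w - 6m).

(7t - 5w - 6m)(4t + 5w - 9m)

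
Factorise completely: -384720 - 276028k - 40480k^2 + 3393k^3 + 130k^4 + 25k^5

(5k + 12)(5k + 14)(k - 10)(k^2 + 10k + 229)

Among the possible rational roots, k = -12/5 is a root, giving the factor (5k + 12) and quotient 5k^4 + 14k^3 + 645k^2 - 9644k - 32060.
Then k = -14/5 is a root, so (5k + 14) is a factor; dividing leaves k^3 + 129k - 2290.
Next, k = 10 is a root, so (k - 10) divides it; the quotient is k^2 + 10k + 229.
The quadratic k^2 + 10k + 229 has discriminant -816 < 0 and is irreducible over ℤ.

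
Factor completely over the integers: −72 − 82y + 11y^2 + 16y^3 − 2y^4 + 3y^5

Trying the rational-root candidates, y = −4/3 is a root, so (3y + 4) is a factor; dividing leaves y^4 − 2y^3 + 8y^2 − 7y − 18.
Then y = 2 is a root, giving the factor (y − 2) and quotient y^3 + 8y + 9.
Then y = −1 is a root, giving the factor (y + 1) and quotient y^2 − y + 9.
The quadratic y^2 − y + 9 has discriminant −35 < 0 and is irreducible over ℤ.

(3y + 4)(y + 1)(y − 2)(y^2 − y + 9)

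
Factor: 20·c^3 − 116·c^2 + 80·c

Pull out the common factor 4·c, then factor the remaining trinomial.

4·c·(5·c − 4)·(c − 5)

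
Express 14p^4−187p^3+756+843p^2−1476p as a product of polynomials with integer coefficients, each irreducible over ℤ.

(2p−7)(7p−6)(p−3)(p−6)

Among the possible rational roots, p = 6 is a root, so (p−6) is a factor; dividing leaves 14p^3−103p^2+225p−126.
Continuing, p = 3 is a root, so (p−3) divides it; the quotient is 14p^2−61p+42.
The remaining quadratic factors as (7p−6)(2p−7).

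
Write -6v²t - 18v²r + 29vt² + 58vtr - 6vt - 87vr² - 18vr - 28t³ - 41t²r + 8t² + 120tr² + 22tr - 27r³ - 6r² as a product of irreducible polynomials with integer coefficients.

-(t + 3r)(2v - 7t + 9r + 2)(3v - 4t + r)

Group: 3v(-2vt - 6vr + 7t² + 12tr - 2t - 27r² - 6r) + (-4t + r)(-2vt - 6vr + 7t² + 12tr - 2t - 27r² - 6r); both groups contain (-2vt - 6vr + 7t² + 12tr - 2t - 27r² - 6r), so (3v - 4t + r) is a factor with cofactor -2vt - 6vr + 7t² + 12tr - 2t - 27r² - 6r.
The cofactor groups again: -2vt - 6vr + 7t² + 12tr - 2t - 27r² - 6r = -2v(t + 3r) + (7t - 9r - 2)(t + 3r); both groups contain (t + 3r), giving -(2v - 7t + 9r + 2)(t + 3r).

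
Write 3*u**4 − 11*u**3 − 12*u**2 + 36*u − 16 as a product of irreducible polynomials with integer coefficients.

(3*u − 2)*(u + 2)*(u − 1)*(u − 4)

Trying the rational-root candidates, u = 4 is a root, giving the factor (u − 4) and quotient 3*u**3 + u**2 − 8*u + 4.
Continuing, u = −2 is a root, giving the factor (u + 2) and quotient 3*u**2 − 5*u + 2.
The remaining quadratic factors as (u − 1)(3*u − 2).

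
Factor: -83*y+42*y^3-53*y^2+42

Trying the rational-root candidates, y = 2 is a root, so (y-2) divides it; the quotient is 42*y^2+31*y-21.
The remaining quadratic factors as (6*y+7)(7*y-3).

(6*y+7)*(7*y-3)*(y-2)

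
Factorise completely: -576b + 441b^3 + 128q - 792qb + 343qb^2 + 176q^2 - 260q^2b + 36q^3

Group: 9q(4q^2 - 32qb + 16q + 63b^2 - 72b) + (7b + 8)(4q^2 - 32qb + 16q + 63b^2 - 72b); both groups contain (4q^2 - 32qb + 16q + 63b^2 - 72b), so (9q + 7b + 8) is a factor with cofactor 4q^2 - 32qb + 16q + 63b^2 - 72b.
The cofactor groups again: 4q^2 - 32qb + 16q + 63b^2 - 72b = 2q(2q - 7b + 8) - 9b(2q - 7b + 8); both groups contain (2q - 7b + 8), giving (2q - 9b)(2q - 7b + 8).

(2q - 7b + 8)(2q - 9b)(9q + 7b + 8)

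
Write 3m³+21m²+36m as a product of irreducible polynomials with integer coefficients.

3m(m+3)(m+4)

Pull out the common factor 3m, then factor the remaining trinomial.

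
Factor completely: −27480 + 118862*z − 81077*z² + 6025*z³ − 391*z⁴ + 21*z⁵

(3*z − 4)*(7*z − 2)*(z − 15)*(z² − 2*z + 229)

Testing divisors of the constant over divisors of the leading coefficient, z = 15 is a root, giving the factor (z − 15) and quotient 21*z⁴ − 76*z³ + 4885*z² − 7802*z + 1832.
Next, z = 4/3 is a root, so (3*z − 4) divides it; the quotient is 7*z³ − 16*z² + 1607*z − 458.
Continuing, z = 2/7 is a root, so (7*z − 2) divides it; the quotient is z² − 2*z + 229.
The quadratic z² − 2*z + 229 has discriminant −912 < 0 and is irreducible over ℤ.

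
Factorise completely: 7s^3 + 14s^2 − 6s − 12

(s + 2)(7s^2 − 6)

Group as (7s^3 − 6s) + (14s^2 − 12) = s(7s^2 − 6) + 2(7s^2 − 6).
Both groups share the factor (7s^2 − 6).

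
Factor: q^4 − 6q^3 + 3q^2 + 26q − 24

(q + 2)(q − 1)(q − 3)(q − 4)

Testing divisors of the constant over divisors of the leading coefficient, q = 4 is a root, so (q − 4) is a factor; dividing leaves q^3 − 2q^2 − 5q + 6.
Then q = −2 is a root, so (q + 2) divides it; the quotient is q^2 − 4q + 3.
The remaining quadratic factors as (q − 1)(q − 3).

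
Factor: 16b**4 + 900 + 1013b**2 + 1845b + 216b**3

Trying the rational-root candidates, b = −15/4 is a root, giving the factor (4b + 15) and quotient 4b**3 + 39b**2 + 107b + 60.
Then b = −4 is a root, giving the factor (b + 4) and quotient 4b**2 + 23b + 15.
The remaining quadratic factors as (b + 5)(4b + 3).

(4b + 15)(4b + 3)(b + 4)(b + 5)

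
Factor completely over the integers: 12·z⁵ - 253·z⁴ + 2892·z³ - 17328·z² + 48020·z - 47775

By the rational root theorem, z = 5 is a root, so (z - 5) divides it; the quotient is 12·z⁴ - 193·z³ + 1927·z² - 7693·z + 9555.
Then z = 15/4 is a root, giving the factor (4·z - 15) and quotient 3·z³ - 37·z² + 343·z - 637.
Then z = 7/3 is a root, so (3·z - 7) is a factor; dividing leaves z² - 10·z + 91.
The quadratic z² - 10·z + 91 has discriminant -264 < 0 and is irreducible over ℤ.

(3·z - 7)·(4·z - 15)·(z - 5)·(z² - 10·z + 91)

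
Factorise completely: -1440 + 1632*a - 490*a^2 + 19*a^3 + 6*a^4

(2*a - 3)*(3*a - 10)*(a + 12)*(a - 4)

Among the possible rational roots, a = -12 is a root, so (a + 12) is a factor; dividing leaves 6*a^3 - 53*a^2 + 146*a - 120.
Then a = 4 is a root, so (a - 4) is a factor; dividing leaves 6*a^2 - 29*a + 30.
The remaining quadratic factors as (2*a - 3)(3*a - 10).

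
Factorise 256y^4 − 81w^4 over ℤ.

(4y)⁴ − (3w)⁴ = ((4y)² − (3w)²)((4y)² + (3w)²); the first factor splits again, the second (16y^2 + 9w^2) is irreducible.

(4y − 3w)(4y + 3w)(16y^2 + 9w^2)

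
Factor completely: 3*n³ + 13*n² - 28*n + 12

Testing divisors of the constant over divisors of the leading coefficient, n = 2/3 is a root, giving the factor (3*n - 2) and quotient n² + 5*n - 6.
The remaining quadratic factors as (n + 6)(n - 1).

(3*n - 2)*(n + 6)*(n - 1)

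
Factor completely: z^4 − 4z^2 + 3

Substitute u = z^2 to get a quadratic in u, then factor.
z^2 − 1 is a difference of squares.
z^2 − 3 is irreducible over ℤ (3 is not a perfect square).

(z + 1)(z − 1)(z^2 − 3)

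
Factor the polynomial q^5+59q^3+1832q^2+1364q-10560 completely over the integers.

Trying the rational-root candidates, q = 2 is a root, so (q-2) is a factor; dividing leaves q^4+2q^3+63q^2+1958q+5280.
Then q = -3 is a root, giving the factor (q+3) and quotient q^3-q^2+66q+1760.
Continuing, q = -10 is a root, so (q+10) is a factor; dividing leaves q^2-11q+176.
The quadratic q^2-11q+176 has discriminant -583 < 0 and is irreducible over ℤ.

(q+10)(q+3)(q-2)(q^2-11q+176)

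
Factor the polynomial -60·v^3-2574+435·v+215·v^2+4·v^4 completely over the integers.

(2·v-11)·(2·v-13)·(v+3)·(v-6)

Among the possible rational roots, v = -3 is a root, so (v+3) divides it; the quotient is 4·v^3-72·v^2+431·v-858.
Then v = 13/2 is a root, giving the factor (2·v-13) and quotient 2·v^2-23·v+66.
The remaining quadratic factors as (2·v-11)(v-6).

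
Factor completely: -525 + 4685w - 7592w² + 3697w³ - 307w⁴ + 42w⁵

(6w - 7)(7w - 1)(w - 1)(w² - 5w + 75)

Among the possible rational roots, w = 1/7 is a root, so (7w - 1) is a factor; dividing leaves 6w⁴ - 43w³ + 522w² - 1010w + 525.
Next, w = 1 is a root, giving the factor (w - 1) and quotient 6w³ - 37w² + 485w - 525.
Then w = 7/6 is a root, so (6w - 7) divides it; the quotient is w² - 5w + 75.
The quadratic w² - 5w + 75 has discriminant -275 < 0 and is irreducible over ℤ.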